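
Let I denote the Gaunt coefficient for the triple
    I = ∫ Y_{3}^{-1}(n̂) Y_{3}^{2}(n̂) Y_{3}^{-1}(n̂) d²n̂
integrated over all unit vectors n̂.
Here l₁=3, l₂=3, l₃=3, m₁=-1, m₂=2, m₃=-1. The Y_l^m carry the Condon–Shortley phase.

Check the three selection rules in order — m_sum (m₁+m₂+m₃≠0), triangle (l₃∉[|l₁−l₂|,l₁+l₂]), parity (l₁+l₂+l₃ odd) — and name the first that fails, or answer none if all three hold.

Σmᵢ = 0  ✓
l₃∈[|l₁−l₂|,l₁+l₂]=[0,6], have l₃=3  ✓
Σlᵢ = 9 ⇒ odd  ✗

parity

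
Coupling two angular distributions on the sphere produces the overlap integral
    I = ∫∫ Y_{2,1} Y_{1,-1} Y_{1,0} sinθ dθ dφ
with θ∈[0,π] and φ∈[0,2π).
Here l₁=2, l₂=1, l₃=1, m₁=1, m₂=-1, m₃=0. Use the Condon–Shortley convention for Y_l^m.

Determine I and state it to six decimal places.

Checks pass: Σm=0; 4 even; l₃=1∈[1,3].
(2·2+1)(2·1+1)(2·1+1) = 45
Δ: 2! 2! 0! / 5! → 1/30
sum: t=1:−1/1 = -1/1
3j²(2 1 1; 0 0 0) = Δ·Π!·Σ² = 2/15  (sign +1)
sum: t=0:+1/2 = 1/2
3j²(2 1 1; 1 -1 0) = Δ·Π!·Σ² = 1/10  (sign -1)
combine: 4πI² = 45·2/15·1/10 = 3/5
take √, sign -1: I = -0.21850969

-0.218510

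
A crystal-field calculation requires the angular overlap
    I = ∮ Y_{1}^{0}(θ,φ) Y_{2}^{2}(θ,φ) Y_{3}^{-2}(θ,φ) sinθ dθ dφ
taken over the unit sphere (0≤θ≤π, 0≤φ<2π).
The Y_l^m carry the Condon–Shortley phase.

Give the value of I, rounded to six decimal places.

0.184674

Rules hold: Σm=0, L=6 even, 1≤3≤3.
N = 3·5·7 = 105
Δ = 0!·2!·4!/7! = 1/105
Racah Σ t=0..0: t=0:+1/4 = 1/4
⇒ 3j(1 2 3; 0 0 0)² = 3/35, sgn -1
Racah Σ t=0..0: t=0:+1/24 = 1/24
⇒ 3j(1 2 3; 0 2 -2)² = 1/21, sgn -1
4πI² = N·(3j₀)²·(3jₘ)² = 3/7
I = +1·√(0.428571/4π) = 0.18467439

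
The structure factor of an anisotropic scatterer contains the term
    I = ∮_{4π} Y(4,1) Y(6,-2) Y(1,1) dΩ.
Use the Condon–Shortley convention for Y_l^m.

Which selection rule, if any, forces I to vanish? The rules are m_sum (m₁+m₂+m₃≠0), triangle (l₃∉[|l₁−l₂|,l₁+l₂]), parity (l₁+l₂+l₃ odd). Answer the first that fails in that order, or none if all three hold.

m₁+m₂+m₃ = 1 − 2 + 1 = 0  ✓
triangle: |4−6|=2 ≤ l₃=1 ≤ 4+6=10  ✗
parity: l₁+l₂+l₃ = 11 is odd

triangle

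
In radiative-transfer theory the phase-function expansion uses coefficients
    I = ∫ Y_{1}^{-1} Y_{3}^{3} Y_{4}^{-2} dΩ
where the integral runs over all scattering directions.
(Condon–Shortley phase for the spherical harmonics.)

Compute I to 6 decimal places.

0.061558

Rules hold: Σm=0, L=8 even, 2≤4≤4.
N = 3·7·9 = 189
Δ = 0!·2!·6!/9! = 1/252
Racah Σ t=0..0: t=0:+1/36 = 1/36
⇒ 3j(1 3 4; 0 0 0)² = 4/63, sgn +1
Racah Σ t=0..0: t=0:+1/1440 = 1/1440
⇒ 3j(1 3 4; -1 3 -2)² = 1/252, sgn +1
4πI² = N·(3j₀)²·(3jₘ)² = 1/21
I = +1·√(0.047619/4π) = 0.06155813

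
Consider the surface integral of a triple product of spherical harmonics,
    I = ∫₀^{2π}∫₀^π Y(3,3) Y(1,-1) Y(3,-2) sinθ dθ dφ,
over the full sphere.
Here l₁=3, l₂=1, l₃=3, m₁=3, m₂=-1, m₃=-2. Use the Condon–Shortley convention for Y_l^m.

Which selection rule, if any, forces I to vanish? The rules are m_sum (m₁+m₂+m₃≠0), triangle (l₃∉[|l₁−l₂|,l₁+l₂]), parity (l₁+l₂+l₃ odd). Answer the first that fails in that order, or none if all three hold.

m₁+m₂+m₃ = 3 − 1 − 2 = 0  ✓
triangle: |3−1|=2 ≤ l₃=3 ≤ 3+1=4  ✓
parity: l₁+l₂+l₃ = 7 is odd  ✗

parity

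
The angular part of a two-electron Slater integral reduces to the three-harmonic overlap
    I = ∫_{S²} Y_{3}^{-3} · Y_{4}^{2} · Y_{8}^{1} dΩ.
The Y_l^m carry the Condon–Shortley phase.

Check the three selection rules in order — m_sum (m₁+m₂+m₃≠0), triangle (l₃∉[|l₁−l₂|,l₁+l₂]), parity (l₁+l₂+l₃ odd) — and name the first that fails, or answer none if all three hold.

Σmᵢ = 0  ✓
l₃∈[|l₁−l₂|,l₁+l₂]=[1,7], have l₃=8  ✗
Σlᵢ = 15 ⇒ odd

triangle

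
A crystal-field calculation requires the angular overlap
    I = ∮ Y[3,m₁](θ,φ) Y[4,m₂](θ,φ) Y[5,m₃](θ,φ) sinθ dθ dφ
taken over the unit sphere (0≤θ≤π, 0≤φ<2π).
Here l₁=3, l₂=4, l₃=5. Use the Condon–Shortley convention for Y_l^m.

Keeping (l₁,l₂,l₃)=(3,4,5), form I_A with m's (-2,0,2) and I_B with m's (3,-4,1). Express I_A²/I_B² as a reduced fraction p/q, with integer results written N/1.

5/3

Shared (l₁,l₂,l₃)=(3,4,5): N and (l;000)² cancel in I_A²/I_B².
A: Δ = 2!·4!·6!/13! = 1/180180; Racah Σ t=1..2: t=1:−1/864 t=2:+1/576 = 1/1728; ⇒ 3j(3 4 5; -2 0 2)² = 5/1287, sgn -1
B: Δ = 2!·4!·6!/13! = 1/180180; Racah Σ t=0..0: t=0:+1/34560 = 1/34560; ⇒ 3j(3 4 5; 3 -4 1)² = 1/429, sgn +1
I_A²/I_B² = (5/1287)/(1/429) = 5/3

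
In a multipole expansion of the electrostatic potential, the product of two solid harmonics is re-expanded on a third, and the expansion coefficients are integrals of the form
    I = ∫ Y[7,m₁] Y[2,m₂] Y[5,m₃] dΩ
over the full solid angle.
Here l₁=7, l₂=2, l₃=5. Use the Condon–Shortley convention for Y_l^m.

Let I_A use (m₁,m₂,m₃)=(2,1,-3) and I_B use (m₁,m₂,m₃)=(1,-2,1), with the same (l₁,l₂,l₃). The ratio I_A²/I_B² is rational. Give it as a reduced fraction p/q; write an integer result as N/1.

9/7

l's match ⇒ only the (l;m) 3-j factors differ between A and B.
A: triangle coeff Δ(7,2,5) = 1/15015; Σ_t [3,3]: t=3:−1/483840 = -1/483840; (3j)²=6/1001 [(7 2 5; 2 1 -3)], sign=-1
B: triangle coeff Δ(7,2,5) = 1/15015; Σ_t [0,0]: t=0:+1/414720 = 1/414720; (3j)²=2/429 [(7 2 5; 1 -2 1)], sign=+1
I_A²/I_B² = (6/1001)/(2/429) = 9/7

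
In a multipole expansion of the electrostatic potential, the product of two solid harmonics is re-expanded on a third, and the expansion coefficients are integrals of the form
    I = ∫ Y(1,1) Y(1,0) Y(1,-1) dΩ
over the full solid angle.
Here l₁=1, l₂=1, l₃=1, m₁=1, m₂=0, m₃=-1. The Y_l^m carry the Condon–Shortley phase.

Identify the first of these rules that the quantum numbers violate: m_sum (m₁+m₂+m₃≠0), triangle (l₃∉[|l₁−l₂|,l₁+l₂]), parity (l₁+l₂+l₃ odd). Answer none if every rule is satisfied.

parity

m₁+m₂+m₃ = 1 + 0 − 1 = 0  ✓
triangle: |1−1|=0 ≤ l₃=1 ≤ 1+1=2  ✓
parity: l₁+l₂+l₃ = 3 is odd  ✗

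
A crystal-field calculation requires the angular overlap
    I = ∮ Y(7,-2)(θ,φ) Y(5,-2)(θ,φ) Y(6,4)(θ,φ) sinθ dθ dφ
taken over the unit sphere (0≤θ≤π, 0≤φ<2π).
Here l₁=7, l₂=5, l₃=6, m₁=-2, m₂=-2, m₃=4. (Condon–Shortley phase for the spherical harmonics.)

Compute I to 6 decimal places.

Checks pass: Σm=0; 18 even; l₃=6∈[2,12].
(2·7+1)(2·5+1)(2·6+1) = 2145
Δ: 6! 8! 4! / 19! → 1/174594420
sum: t=1:−1/4147200 t=2:+1/207360 t=3:−1/82944 t=4:+1/207360 t=5:−1/4147200 = -1/345600
3j²(7 5 6; 0 0 0) = Δ·Π!·Σ² = 420/46189  (sign -1)
sum: t=1:−1/19353600 t=2:+1/1451520 t=3:−1/1244160 = -29/174182400
3j²(7 5 6; -2 -2 4) = Δ·Π!·Σ² = 841/554268  (sign -1)
combine: 4πI² = 2145·420/46189·841/554268 = 441525/14919047
take √, sign +1: I = 0.04852909

0.048529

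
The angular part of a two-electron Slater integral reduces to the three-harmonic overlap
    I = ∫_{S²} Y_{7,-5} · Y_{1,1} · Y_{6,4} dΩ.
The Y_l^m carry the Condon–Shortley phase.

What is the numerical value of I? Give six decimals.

m-sum 0 ✓  L=14 even ✓  6≤6≤8 ✓
Π(2lᵢ+1) = 15×3×13 = 585
triangle coeff Δ(7,1,6) = 1/1365
Σ_t [1,1]: t=1:−1/518400 = -1/518400
(3j)²=7/195 [(7 1 6; 0 0 0)], sign=-1
Σ_t [2,2]: t=2:+1/14515200 = 1/14515200
(3j)²=22/455 [(7 1 6; -5 1 4)], sign=+1
⇒ 4πI² = 66/65
I = (-1)√(66/65/(4π)) = -0.28425647

-0.284256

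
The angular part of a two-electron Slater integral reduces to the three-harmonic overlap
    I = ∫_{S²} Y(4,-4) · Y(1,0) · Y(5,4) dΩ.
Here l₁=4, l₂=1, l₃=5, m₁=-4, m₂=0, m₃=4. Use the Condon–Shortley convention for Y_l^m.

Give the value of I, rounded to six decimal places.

Checks pass: Σm=0; 10 even; l₃=5∈[3,5].
(2·4+1)(2·1+1)(2·5+1) = 297
Δ: 0! 8! 2! / 11! → 1/495
sum: t=0:+1/576 = 1/576
3j²(4 1 5; 0 0 0) = Δ·Π!·Σ² = 5/99  (sign -1)
sum: t=0:+1/40320 = 1/40320
3j²(4 1 5; -4 0 4) = Δ·Π!·Σ² = 1/55  (sign -1)
combine: 4πI² = 297·5/99·1/55 = 3/11
take √, sign +1: I = 0.14731920

0.147319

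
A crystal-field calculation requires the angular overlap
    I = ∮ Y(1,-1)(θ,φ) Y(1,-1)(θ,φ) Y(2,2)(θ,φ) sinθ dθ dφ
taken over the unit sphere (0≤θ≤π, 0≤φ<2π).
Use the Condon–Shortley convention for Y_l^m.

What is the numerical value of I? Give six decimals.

0.309019

m-sum 0 ✓  L=4 even ✓  0≤2≤2 ✓
Π(2lᵢ+1) = 3×3×5 = 45
triangle coeff Δ(1,1,2) = 1/30
Σ_t [0,0]: t=0:+1/1 = 1/1
(3j)²=2/15 [(1 1 2; 0 0 0)], sign=+1
Σ_t [0,0]: t=0:+1/4 = 1/4
(3j)²=1/5 [(1 1 2; -1 -1 2)], sign=+1
⇒ 4πI² = 6/5
I = (+1)√(6/5/(4π)) = 0.30901936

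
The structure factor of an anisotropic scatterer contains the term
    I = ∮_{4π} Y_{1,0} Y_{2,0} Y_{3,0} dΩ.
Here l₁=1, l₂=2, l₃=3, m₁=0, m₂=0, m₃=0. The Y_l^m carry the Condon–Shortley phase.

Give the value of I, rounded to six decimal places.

0.247767

m-sum 0 ✓  L=6 even ✓  1≤3≤3 ✓
Π(2lᵢ+1) = 3×5×7 = 105
triangle coeff Δ(1,2,3) = 1/105
Σ_t [0,0]: t=0:+1/4 = 1/4
(3j)²=3/35 [(1 2 3; 0 0 0)], sign=-1
(m-triple is (0,0,0) — same symbol as above.)
⇒ 4πI² = 27/35
I = (+1)√(27/35/(4π)) = 0.24776670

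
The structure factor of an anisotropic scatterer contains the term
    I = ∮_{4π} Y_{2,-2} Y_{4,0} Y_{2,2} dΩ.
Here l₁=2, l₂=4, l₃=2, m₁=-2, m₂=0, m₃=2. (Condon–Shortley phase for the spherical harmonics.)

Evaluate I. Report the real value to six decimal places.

0.040299

m-sum 0 ✓  L=8 even ✓  2≤2≤6 ✓
Π(2lᵢ+1) = 5×9×5 = 225
triangle coeff Δ(2,4,2) = 1/630
Σ_t [2,2]: t=2:+1/16 = 1/16
(3j)²=2/35 [(2 4 2; 0 0 0)], sign=+1
Σ_t [4,4]: t=4:+1/576 = 1/576
(3j)²=1/630 [(2 4 2; -2 0 2)], sign=+1
⇒ 4πI² = 1/49
I = (+1)√(1/49/(4π)) = 0.04029926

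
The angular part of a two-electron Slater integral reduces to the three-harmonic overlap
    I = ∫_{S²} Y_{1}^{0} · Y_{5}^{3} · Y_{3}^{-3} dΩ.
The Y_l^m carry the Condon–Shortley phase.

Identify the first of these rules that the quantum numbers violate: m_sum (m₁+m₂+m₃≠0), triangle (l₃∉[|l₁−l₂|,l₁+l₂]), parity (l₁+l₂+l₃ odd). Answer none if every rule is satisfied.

m₁+m₂+m₃ = 0 + 3 − 3 = 0  ✓
triangle: |1−5|=4 ≤ l₃=3 ≤ 1+5=6  ✗
parity: l₁+l₂+l₃ = 9 is odd

triangle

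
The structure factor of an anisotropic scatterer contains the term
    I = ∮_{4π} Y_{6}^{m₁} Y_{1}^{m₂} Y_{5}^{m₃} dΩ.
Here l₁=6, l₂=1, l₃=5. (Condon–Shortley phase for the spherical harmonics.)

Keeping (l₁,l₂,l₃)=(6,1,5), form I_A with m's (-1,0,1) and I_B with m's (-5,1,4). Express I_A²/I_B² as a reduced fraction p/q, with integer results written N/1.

l's match ⇒ only the (l;m) 3-j factors differ between A and B.
A: triangle coeff Δ(6,1,5) = 1/858; Σ_t [1,1]: t=1:−1/17280 = -1/17280; (3j)²=35/858 [(6 1 5; -1 0 1)], sign=-1
B: triangle coeff Δ(6,1,5) = 1/858; Σ_t [2,2]: t=2:+1/725760 = 1/725760; (3j)²=5/78 [(6 1 5; -5 1 4)], sign=-1
I_A²/I_B² = (35/858)/(5/78) = 7/11

7/11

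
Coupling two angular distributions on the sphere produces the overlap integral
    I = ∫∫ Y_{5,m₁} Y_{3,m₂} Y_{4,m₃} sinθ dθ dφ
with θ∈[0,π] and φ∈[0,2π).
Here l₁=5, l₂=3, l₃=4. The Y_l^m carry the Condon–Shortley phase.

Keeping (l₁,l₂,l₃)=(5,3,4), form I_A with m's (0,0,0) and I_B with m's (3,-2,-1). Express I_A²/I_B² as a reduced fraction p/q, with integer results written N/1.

120/7

l's match ⇒ only the (l;m) 3-j factors differ between A and B.
A: triangle coeff Δ(5,3,4) = 1/180180; Σ_t [1,3]: t=1:−1/576 t=2:+1/144 t=3:−1/576 = 1/288; (3j)²=20/1001 [(5 3 4; 0 0 0)], sign=+1
B: triangle coeff Δ(5,3,4) = 1/180180; Σ_t [0,1]: t=0:+1/1152 t=1:−1/1440 = 1/5760; (3j)²=1/858 [(5 3 4; 3 -2 -1)], sign=-1
I_A²/I_B² = (20/1001)/(1/858) = 120/7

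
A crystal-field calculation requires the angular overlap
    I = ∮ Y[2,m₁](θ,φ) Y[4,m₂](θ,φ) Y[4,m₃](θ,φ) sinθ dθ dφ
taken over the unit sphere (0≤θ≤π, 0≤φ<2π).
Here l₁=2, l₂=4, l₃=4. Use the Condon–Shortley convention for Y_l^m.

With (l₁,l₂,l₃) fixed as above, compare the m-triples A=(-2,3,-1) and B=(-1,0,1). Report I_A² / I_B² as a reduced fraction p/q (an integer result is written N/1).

Same 2,4,4: normalisation and zero-m 3j drop out of the ratio.
A: Δ: 2! 2! 6! / 11! → 1/13860; sum: t=2:+1/480 = 1/480; 3j²(2 4 4; -2 3 -1) = Δ·Π!·Σ² = 3/110  (sign -1)
B: Δ: 2! 2! 6! / 11! → 1/13860; sum: t=1:−1/72 t=2:+1/96 = -1/288; 3j²(2 4 4; -1 0 1) = Δ·Π!·Σ² = 1/462  (sign +1)
I_A²/I_B² = (3/110)/(1/462) = 63/5

63/5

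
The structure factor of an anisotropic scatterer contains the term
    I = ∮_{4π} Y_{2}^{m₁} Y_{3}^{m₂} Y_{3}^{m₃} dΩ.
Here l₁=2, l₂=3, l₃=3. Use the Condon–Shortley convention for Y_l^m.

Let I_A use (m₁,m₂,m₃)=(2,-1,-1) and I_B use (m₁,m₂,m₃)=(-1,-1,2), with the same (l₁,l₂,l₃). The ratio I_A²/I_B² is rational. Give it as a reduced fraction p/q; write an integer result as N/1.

8/5

Same 2,3,3: normalisation and zero-m 3j drop out of the ratio.
A: Δ: 2! 2! 4! / 9! → 1/3780; sum: t=0:+1/16 = 1/16; 3j²(2 3 3; 2 -1 -1) = Δ·Π!·Σ² = 2/35  (sign +1)
B: Δ: 2! 2! 4! / 9! → 1/3780; sum: t=1:−1/12 t=2:+1/48 = -1/16; 3j²(2 3 3; -1 -1 2) = Δ·Π!·Σ² = 1/28  (sign +1)
I_A²/I_B² = (2/35)/(1/28) = 8/5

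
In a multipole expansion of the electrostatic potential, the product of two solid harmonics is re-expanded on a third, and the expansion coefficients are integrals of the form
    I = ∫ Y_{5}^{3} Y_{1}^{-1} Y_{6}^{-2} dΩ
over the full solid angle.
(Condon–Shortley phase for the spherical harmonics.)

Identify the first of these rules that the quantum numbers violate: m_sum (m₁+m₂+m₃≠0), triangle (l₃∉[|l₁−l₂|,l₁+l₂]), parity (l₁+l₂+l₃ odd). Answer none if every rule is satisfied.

none

azimuthal sum: 3 − 1 − 2 = 0  ✓
4 ≤ 6 ≤ 6 (triangle on l)  ✓
L = 5 + 1 + 6 = 12 (even)  ✓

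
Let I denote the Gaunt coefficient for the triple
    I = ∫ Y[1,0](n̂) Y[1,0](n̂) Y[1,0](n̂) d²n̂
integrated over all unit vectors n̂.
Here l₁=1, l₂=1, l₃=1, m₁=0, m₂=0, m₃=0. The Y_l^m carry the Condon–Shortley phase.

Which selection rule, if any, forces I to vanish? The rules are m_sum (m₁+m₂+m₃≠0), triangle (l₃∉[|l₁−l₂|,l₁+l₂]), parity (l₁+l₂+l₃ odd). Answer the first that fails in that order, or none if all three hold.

Σmᵢ = 0  ✓
l₃∈[|l₁−l₂|,l₁+l₂]=[0,2], have l₃=1  ✓
Σlᵢ = 3 ⇒ odd  ✗

parity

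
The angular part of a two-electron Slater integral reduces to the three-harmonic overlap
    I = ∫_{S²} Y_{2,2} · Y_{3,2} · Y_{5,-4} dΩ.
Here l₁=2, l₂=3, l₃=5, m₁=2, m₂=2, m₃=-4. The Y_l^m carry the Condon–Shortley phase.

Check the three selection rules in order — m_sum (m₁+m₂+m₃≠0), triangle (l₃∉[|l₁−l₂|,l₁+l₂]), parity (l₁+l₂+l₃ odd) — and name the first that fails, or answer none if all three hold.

none

Σmᵢ = 0  ✓
l₃∈[|l₁−l₂|,l₁+l₂]=[1,5], have l₃=5  ✓
Σlᵢ = 10 ⇒ even  ✓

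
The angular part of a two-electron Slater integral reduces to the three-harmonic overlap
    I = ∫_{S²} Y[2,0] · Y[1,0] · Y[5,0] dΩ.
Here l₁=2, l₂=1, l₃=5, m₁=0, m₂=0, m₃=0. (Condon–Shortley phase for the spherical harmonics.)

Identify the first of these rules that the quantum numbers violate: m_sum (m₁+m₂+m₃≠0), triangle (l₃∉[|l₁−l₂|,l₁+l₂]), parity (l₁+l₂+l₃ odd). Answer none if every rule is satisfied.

triangle

m₁+m₂+m₃ = 0 + 0 + 0 = 0  ✓
triangle: |2−1|=1 ≤ l₃=5 ≤ 2+1=3  ✗
parity: l₁+l₂+l₃ = 8 is even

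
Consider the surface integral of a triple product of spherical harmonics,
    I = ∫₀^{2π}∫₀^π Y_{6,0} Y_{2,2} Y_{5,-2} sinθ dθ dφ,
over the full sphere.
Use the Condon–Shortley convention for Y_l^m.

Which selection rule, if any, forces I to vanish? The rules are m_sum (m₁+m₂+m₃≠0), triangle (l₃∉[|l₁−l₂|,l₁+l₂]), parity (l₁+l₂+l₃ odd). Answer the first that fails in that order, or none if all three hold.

azimuthal sum: 0 + 2 − 2 = 0  ✓
4 ≤ 5 ≤ 8 (triangle on l)  ✓
L = 6 + 2 + 5 = 13 (odd)  ✗

parity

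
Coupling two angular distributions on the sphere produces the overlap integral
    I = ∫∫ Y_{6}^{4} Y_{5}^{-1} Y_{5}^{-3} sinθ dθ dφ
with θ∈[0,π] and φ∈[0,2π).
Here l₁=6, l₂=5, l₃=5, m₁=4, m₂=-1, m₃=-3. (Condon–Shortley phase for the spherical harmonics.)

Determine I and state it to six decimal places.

m-sum 0 ✓  L=16 even ✓  1≤5≤11 ✓
Π(2lᵢ+1) = 13×11×11 = 1573
triangle coeff Δ(6,5,5) = 1/28588560
Σ_t [1,5]: t=1:−1/345600 t=2:+1/13824 t=3:−1/5184 t=4:+1/13824 t=5:−1/345600 = -7/129600
(3j)²=80/7293 [(6 5 5; 0 0 0)], sign=+1
Σ_t [0,2]: t=0:+1/829440 t=1:−1/86400 t=2:+1/138240 = -13/4147200
(3j)²=13/3740 [(6 5 5; 4 -1 -3)], sign=-1
⇒ 4πI² = 52/867
I = (-1)√(52/867/(4π)) = -0.06908555

-0.069086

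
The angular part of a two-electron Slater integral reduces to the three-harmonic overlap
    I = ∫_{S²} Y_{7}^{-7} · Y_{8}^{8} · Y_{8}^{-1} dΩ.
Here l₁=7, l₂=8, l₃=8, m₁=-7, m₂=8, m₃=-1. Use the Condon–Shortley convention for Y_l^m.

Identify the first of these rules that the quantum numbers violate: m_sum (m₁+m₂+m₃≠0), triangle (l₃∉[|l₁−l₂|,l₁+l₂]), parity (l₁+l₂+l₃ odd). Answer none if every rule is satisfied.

m₁+m₂+m₃ = -7 + 8 − 1 = 0  ✓
triangle: |7−8|=1 ≤ l₃=8 ≤ 7+8=15  ✓
parity: l₁+l₂+l₃ = 23 is odd  ✗

parity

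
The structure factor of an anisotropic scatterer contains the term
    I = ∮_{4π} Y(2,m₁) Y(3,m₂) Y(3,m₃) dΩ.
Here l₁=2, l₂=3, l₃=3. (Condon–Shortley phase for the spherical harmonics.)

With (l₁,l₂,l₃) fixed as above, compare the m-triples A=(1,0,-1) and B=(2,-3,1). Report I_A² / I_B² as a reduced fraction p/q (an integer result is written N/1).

l's match ⇒ only the (l;m) 3-j factors differ between A and B.
A: triangle coeff Δ(2,3,3) = 1/3780; Σ_t [0,1]: t=0:+1/12 t=1:−1/8 = -1/24; (3j)²=1/210 [(2 3 3; 1 0 -1)], sign=-1
B: triangle coeff Δ(2,3,3) = 1/3780; Σ_t [0,0]: t=0:+1/96 = 1/96; (3j)²=1/42 [(2 3 3; 2 -3 1)], sign=+1
I_A²/I_B² = (1/210)/(1/42) = 1/5

1/5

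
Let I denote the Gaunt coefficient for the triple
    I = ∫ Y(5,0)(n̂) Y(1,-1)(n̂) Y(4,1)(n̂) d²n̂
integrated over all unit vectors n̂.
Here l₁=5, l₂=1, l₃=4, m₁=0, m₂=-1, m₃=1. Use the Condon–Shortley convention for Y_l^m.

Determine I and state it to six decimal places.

Checks pass: Σm=0; 10 even; l₃=4∈[4,6].
(2·5+1)(2·1+1)(2·4+1) = 297
Δ: 2! 8! 0! / 11! → 1/495
sum: t=1:−1/576 = -1/576
3j²(5 1 4; 0 0 0) = Δ·Π!·Σ² = 5/99  (sign -1)
sum: t=0:+1/1440 = 1/1440
3j²(5 1 4; 0 -1 1) = Δ·Π!·Σ² = 2/99  (sign -1)
combine: 4πI² = 297·5/99·2/99 = 10/33
take √, sign +1: I = 0.15528807

0.155288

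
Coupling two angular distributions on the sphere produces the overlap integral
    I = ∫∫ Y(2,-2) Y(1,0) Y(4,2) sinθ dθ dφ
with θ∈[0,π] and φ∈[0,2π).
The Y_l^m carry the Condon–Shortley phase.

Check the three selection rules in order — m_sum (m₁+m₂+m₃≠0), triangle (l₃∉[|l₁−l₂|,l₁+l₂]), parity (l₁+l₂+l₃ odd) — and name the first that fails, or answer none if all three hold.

triangle

azimuthal sum: -2 + 0 + 2 = 0  ✓
1 ≤ 4 ≤ 3 (triangle on l)  ✗
L = 2 + 1 + 4 = 7 (odd)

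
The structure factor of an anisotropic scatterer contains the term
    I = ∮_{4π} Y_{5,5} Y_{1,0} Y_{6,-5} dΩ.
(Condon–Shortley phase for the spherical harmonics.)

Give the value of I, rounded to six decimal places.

Rules hold: Σm=0, L=12 even, 4≤6≤6.
N = 11·3·13 = 429
Δ = 0!·10!·2!/13! = 1/858
Racah Σ t=0..0: t=0:+1/14400 = 1/14400
⇒ 3j(5 1 6; 0 0 0)² = 6/143, sgn +1
Racah Σ t=0..0: t=0:+1/3628800 = 1/3628800
⇒ 3j(5 1 6; 5 0 -5)² = 1/78, sgn -1
4πI² = N·(3j₀)²·(3jₘ)² = 3/13
I = -1·√(0.230769/4π) = -0.13551395

-0.135514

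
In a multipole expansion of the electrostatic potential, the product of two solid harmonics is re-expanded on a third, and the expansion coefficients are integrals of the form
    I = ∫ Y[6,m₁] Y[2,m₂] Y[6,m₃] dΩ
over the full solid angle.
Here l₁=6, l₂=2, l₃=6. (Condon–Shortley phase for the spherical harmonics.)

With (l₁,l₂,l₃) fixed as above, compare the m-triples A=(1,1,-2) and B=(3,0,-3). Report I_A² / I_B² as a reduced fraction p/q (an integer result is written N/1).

12/5

Shared (l₁,l₂,l₃)=(6,2,6): N and (l;000)² cancel in I_A²/I_B².
A: Δ = 2!·10!·2!/15! = 1/90090; Racah Σ t=1..2: t=1:−1/34560 t=2:+1/60480 = -1/80640; ⇒ 3j(6 2 6; 1 1 -2)² = 6/1001, sgn -1
B: Δ = 2!·10!·2!/15! = 1/90090; Racah Σ t=0..2: t=0:+1/120960 t=1:−1/80640 t=2:+1/1451520 = -1/290304; ⇒ 3j(6 2 6; 3 0 -3)² = 5/2002, sgn +1
I_A²/I_B² = (6/1001)/(5/2002) = 12/5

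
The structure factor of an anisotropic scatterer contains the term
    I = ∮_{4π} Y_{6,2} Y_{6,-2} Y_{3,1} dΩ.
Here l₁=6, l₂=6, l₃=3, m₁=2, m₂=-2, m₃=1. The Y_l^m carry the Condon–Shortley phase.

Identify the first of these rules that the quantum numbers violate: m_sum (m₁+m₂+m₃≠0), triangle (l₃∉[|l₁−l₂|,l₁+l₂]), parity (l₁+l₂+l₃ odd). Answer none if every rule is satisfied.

azimuthal sum: 2 − 2 + 1 = 1  ✗
0 ≤ 3 ≤ 12 (triangle on l)
L = 6 + 6 + 3 = 15 (odd)

m_sum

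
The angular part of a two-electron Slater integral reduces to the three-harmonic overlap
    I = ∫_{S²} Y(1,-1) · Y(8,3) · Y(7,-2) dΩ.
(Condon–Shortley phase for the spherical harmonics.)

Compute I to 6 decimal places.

Rules hold: Σm=0, L=16 even, 7≤7≤9.
N = 3·17·15 = 765
Δ = 2!·0!·14!/17! = 1/2040
Racah Σ t=1..1: t=1:−1/25401600 = -1/25401600
⇒ 3j(1 8 7; 0 0 0)² = 8/255, sgn +1
Racah Σ t=2..2: t=2:+1/87091200 = 1/87091200
⇒ 3j(1 8 7; -1 3 -2)² = 11/408, sgn -1
4πI² = N·(3j₀)²·(3jₘ)² = 11/17
I = -1·√(0.647059/4π) = -0.22691696

-0.226917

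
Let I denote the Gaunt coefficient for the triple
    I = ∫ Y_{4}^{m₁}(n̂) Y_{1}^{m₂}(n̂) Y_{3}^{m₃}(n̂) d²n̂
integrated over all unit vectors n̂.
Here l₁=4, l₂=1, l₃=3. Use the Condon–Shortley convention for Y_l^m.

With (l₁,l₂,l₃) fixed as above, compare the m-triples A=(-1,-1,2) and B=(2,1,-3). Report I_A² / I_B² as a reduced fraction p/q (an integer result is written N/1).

Same 4,1,3: normalisation and zero-m 3j drop out of the ratio.
A: Δ: 2! 6! 0! / 9! → 1/252; sum: t=0:+1/240 = 1/240; 3j²(4 1 3; -1 -1 2) = Δ·Π!·Σ² = 1/84  (sign -1)
B: Δ: 2! 6! 0! / 9! → 1/252; sum: t=2:+1/1440 = 1/1440; 3j²(4 1 3; 2 1 -3) = Δ·Π!·Σ² = 1/252  (sign +1)
I_A²/I_B² = (1/84)/(1/252) = 3/1

3/1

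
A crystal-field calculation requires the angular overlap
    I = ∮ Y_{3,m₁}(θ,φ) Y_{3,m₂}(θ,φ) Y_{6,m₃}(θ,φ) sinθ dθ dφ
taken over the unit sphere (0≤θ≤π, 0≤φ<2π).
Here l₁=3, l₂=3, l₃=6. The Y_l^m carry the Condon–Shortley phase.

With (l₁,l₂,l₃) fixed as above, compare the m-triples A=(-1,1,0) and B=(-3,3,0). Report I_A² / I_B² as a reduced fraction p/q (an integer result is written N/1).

225/1

l's match ⇒ only the (l;m) 3-j factors differ between A and B.
A: triangle coeff Δ(3,3,6) = 1/12012; Σ_t [0,0]: t=0:+1/2304 = 1/2304; (3j)²=75/4004 [(3 3 6; -1 1 0)], sign=+1
B: triangle coeff Δ(3,3,6) = 1/12012; Σ_t [0,0]: t=0:+1/518400 = 1/518400; (3j)²=1/12012 [(3 3 6; -3 3 0)], sign=+1
I_A²/I_B² = (75/4004)/(1/12012) = 225/1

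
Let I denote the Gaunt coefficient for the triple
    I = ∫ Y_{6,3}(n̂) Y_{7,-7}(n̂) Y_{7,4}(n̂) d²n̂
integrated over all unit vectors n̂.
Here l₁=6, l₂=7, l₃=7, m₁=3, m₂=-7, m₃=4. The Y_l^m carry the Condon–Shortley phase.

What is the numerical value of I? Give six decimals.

-0.169125

Checks pass: Σm=0; 20 even; l₃=7∈[1,13].
(2·6+1)(2·7+1)(2·7+1) = 2925
Δ: 6! 6! 8! / 21! → 1/2444321880
sum: t=0:+1/2612736000 t=1:−1/20736000 t=2:+1/1658880 t=3:−1/746496 t=4:+1/1658880 t=5:−1/20736000 t=6:+1/2612736000 = -1/4354560
3j²(6 7 7; 0 0 0) = Δ·Π!·Σ² = 1000/138567  (sign +1)
sum: t=0:+1/1045094400 = 1/1045094400
3j²(6 7 7; 3 -7 4) = Δ·Π!·Σ² = 11/646  (sign -1)
combine: 4πI² = 2925·1000/138567·11/646 = 37500/104329
take √, sign -1: I = -0.16912514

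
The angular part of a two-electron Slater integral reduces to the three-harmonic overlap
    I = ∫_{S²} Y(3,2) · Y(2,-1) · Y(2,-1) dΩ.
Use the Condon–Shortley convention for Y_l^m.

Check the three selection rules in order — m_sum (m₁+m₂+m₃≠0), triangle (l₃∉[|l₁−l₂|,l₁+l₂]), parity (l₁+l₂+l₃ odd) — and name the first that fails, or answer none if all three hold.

Σmᵢ = 0  ✓
l₃∈[|l₁−l₂|,l₁+l₂]=[1,5], have l₃=2  ✓
Σlᵢ = 7 ⇒ odd  ✗

parity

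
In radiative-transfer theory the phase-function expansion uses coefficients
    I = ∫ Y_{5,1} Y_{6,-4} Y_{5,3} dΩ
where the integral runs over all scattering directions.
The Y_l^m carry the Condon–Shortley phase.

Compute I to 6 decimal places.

-0.069086

Rules hold: Σm=0, L=16 even, 1≤5≤11.
N = 11·13·11 = 1573
Δ = 6!·4!·6!/17! = 1/28588560
Racah Σ t=1..5: t=1:−1/345600 t=2:+1/13824 t=3:−1/5184 t=4:+1/13824 t=5:−1/345600 = -7/129600
⇒ 3j(5 6 5; 0 0 0)² = 80/7293, sgn +1
Racah Σ t=0..2: t=0:+1/829440 t=1:−1/86400 t=2:+1/138240 = -13/4147200
⇒ 3j(5 6 5; 1 -4 3)² = 13/3740, sgn -1
4πI² = N·(3j₀)²·(3jₘ)² = 52/867
I = -1·√(0.0599769/4π) = -0.06908555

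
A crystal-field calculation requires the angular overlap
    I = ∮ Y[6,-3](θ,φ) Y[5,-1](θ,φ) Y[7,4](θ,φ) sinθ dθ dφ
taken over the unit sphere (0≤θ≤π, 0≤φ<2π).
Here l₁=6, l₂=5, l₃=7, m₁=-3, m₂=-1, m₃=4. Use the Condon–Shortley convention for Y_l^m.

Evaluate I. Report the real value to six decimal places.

0.009749

Checks pass: Σm=0; 18 even; l₃=7∈[1,11].
(2·6+1)(2·5+1)(2·7+1) = 2145
Δ: 4! 8! 6! / 19! → 1/174594420
sum: t=0:+1/4147200 t=1:−1/207360 t=2:+1/82944 t=3:−1/207360 t=4:+1/4147200 = 1/345600
3j²(6 5 7; 0 0 0) = Δ·Π!·Σ² = 420/46189  (sign -1)
sum: t=1:−1/8709120 t=2:+1/967680 t=3:−1/1036800 t=4:+1/12441600 = 1/29030400
3j²(6 5 7; -3 -1 4) = Δ·Π!·Σ² = 9/146965  (sign -1)
combine: 4πI² = 2145·420/46189·9/146965 = 1620/1356277
take √, sign +1: I = 0.00974941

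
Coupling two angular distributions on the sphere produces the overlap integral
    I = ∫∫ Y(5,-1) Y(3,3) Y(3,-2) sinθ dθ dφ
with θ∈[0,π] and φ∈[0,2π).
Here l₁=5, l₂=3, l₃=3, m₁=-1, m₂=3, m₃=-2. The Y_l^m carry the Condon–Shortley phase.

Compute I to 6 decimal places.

0.000000

l₁+l₂+l₃=11 is odd: 3j(l;000)=0 ⇒ I=0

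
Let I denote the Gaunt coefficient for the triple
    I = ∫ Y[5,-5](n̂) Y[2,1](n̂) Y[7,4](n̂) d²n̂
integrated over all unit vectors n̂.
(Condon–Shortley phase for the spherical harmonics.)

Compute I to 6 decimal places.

Checks pass: Σm=0; 14 even; l₃=7∈[3,7].
(2·5+1)(2·2+1)(2·7+1) = 825
Δ: 0! 10! 4! / 15! → 1/15015
sum: t=0:+1/57600 = 1/57600
3j²(5 2 7; 0 0 0) = Δ·Π!·Σ² = 21/715  (sign -1)
sum: t=0:+1/21772800 = 1/21772800
3j²(5 2 7; -5 1 4) = Δ·Π!·Σ² = 1/1365  (sign -1)
combine: 4πI² = 825·21/715·1/1365 = 3/169
take √, sign +1: I = 0.03758481

0.037585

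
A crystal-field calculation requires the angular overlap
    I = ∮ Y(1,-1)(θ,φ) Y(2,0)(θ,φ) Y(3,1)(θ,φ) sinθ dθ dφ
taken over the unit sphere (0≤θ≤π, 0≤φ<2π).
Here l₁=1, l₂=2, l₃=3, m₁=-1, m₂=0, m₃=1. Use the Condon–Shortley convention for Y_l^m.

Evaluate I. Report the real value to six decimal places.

m-sum 0 ✓  L=6 even ✓  1≤3≤3 ✓
Π(2lᵢ+1) = 3×5×7 = 105
triangle coeff Δ(1,2,3) = 1/105
Σ_t [0,0]: t=0:+1/4 = 1/4
(3j)²=3/35 [(1 2 3; 0 0 0)], sign=-1
Σ_t [0,0]: t=0:+1/8 = 1/8
(3j)²=2/35 [(1 2 3; -1 0 1)], sign=+1
⇒ 4πI² = 18/35
I = (-1)√(18/35/(4π)) = -0.20230066

-0.202301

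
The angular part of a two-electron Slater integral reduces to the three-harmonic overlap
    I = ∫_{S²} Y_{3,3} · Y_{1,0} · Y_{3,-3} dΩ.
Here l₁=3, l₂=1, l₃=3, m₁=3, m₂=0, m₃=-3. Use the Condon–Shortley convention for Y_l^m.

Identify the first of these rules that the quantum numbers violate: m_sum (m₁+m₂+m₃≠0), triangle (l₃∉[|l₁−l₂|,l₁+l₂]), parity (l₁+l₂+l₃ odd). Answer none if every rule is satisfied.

parity

azimuthal sum: 3 + 0 − 3 = 0  ✓
2 ≤ 3 ≤ 4 (triangle on l)  ✓
L = 3 + 1 + 3 = 7 (odd)  ✗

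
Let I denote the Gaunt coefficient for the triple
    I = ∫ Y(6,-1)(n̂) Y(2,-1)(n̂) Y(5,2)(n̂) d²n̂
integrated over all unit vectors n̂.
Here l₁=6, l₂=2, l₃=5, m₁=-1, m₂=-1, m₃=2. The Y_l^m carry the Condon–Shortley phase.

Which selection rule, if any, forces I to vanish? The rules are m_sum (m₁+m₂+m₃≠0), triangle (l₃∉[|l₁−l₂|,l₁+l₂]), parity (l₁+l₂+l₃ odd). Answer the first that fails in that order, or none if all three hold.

m₁+m₂+m₃ = -1 − 1 + 2 = 0  ✓
triangle: |6−2|=4 ≤ l₃=5 ≤ 6+2=8  ✓
parity: l₁+l₂+l₃ = 13 is odd  ✗

parity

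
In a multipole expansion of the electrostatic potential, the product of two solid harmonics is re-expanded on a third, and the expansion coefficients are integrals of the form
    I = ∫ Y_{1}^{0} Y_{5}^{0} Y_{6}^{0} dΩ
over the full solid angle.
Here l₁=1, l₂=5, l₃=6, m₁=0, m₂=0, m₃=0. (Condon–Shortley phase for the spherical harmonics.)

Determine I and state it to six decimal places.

Checks pass: Σm=0; 12 even; l₃=6∈[4,6].
(2·1+1)(2·5+1)(2·6+1) = 429
Δ: 0! 2! 10! / 13! → 1/858
sum: t=0:+1/14400 = 1/14400
3j²(1 5 6; 0 0 0) = Δ·Π!·Σ² = 6/143  (sign +1)
(m-triple is (0,0,0) — same symbol as above.)
combine: 4πI² = 429·6/143·6/143 = 108/143
take √, sign +1: I = 0.24515397

0.245154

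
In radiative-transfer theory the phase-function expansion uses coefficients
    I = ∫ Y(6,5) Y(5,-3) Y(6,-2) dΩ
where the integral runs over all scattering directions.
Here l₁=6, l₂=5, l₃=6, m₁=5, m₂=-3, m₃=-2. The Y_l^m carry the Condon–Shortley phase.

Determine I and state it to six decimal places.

Σlᵢ=17 odd — θ-integrand is odd under cosθ→−cosθ; I=0

0.000000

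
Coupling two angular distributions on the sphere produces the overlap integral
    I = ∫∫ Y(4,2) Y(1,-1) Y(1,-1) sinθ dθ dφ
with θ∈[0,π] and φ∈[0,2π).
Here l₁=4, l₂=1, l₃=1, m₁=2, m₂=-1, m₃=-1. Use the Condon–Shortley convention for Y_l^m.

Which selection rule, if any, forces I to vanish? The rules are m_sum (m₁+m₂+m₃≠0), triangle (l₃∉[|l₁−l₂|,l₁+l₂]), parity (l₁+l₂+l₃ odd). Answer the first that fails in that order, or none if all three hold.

triangle

azimuthal sum: 2 − 1 − 1 = 0  ✓
3 ≤ 1 ≤ 5 (triangle on l)  ✗
L = 4 + 1 + 1 = 6 (even)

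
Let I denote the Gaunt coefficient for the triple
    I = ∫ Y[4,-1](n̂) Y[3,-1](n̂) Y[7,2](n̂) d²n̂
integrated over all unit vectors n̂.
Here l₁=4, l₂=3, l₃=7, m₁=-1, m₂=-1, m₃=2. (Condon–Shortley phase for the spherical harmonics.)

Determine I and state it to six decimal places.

m-sum 0 ✓  L=14 even ✓  1≤7≤7 ✓
Π(2lᵢ+1) = 9×7×15 = 945
triangle coeff Δ(4,3,7) = 1/45045
Σ_t [0,0]: t=0:+1/20736 = 1/20736
(3j)²=35/1287 [(4 3 7; 0 0 0)], sign=-1
Σ_t [0,0]: t=0:+1/34560 = 1/34560
(3j)²=4/143 [(4 3 7; -1 -1 2)], sign=-1
⇒ 4πI² = 14700/20449
I = (+1)√(14700/20449/(4π)) = 0.23917605

0.239176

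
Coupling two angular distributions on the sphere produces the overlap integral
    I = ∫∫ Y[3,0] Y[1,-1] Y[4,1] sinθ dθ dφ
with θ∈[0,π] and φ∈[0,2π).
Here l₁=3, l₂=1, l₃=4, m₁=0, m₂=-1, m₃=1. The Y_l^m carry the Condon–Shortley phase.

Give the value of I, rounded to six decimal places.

-0.194664

m-sum 0 ✓  L=8 even ✓  2≤4≤4 ✓
Π(2lᵢ+1) = 7×3×9 = 189
triangle coeff Δ(3,1,4) = 1/252
Σ_t [0,0]: t=0:+1/36 = 1/36
(3j)²=4/63 [(3 1 4; 0 0 0)], sign=+1
Σ_t [0,0]: t=0:+1/72 = 1/72
(3j)²=5/126 [(3 1 4; 0 -1 1)], sign=-1
⇒ 4πI² = 10/21
I = (-1)√(10/21/(4π)) = -0.19466390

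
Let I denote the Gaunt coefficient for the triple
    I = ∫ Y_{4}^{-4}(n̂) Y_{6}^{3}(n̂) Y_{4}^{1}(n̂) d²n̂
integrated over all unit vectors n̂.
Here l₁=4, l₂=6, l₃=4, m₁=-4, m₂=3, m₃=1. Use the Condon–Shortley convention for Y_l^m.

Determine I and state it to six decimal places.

Rules hold: Σm=0, L=14 even, 2≤4≤10.
N = 9·13·9 = 1053
Δ = 6!·2!·6!/15! = 1/1261260
Racah Σ t=2..4: t=2:+1/4608 t=3:−1/1296 t=4:+1/4608 = -7/20736
⇒ 3j(4 6 4; 0 0 0)² = 20/1287, sgn -1
Racah Σ t=6..6: t=6:+1/51840 = 1/51840
⇒ 3j(4 6 4; -4 3 1)² = 8/429, sgn -1
4πI² = N·(3j₀)²·(3jₘ)² = 480/1573
I = +1·√(0.305149/4π) = 0.15583009

0.155830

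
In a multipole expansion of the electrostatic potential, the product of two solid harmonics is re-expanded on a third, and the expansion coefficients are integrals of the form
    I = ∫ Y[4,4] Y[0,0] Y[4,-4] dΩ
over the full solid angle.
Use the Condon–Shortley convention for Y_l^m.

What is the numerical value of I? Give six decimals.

0.282095

Rules hold: Σm=0, L=8 even, 4≤4≤4.
N = 9·1·9 = 81
Δ = 0!·8!·0!/9! = 1/9
Racah Σ t=0..0: t=0:+1/576 = 1/576
⇒ 3j(4 0 4; 0 0 0)² = 1/9, sgn +1
Racah Σ t=0..0: t=0:+1/40320 = 1/40320
⇒ 3j(4 0 4; 4 0 -4)² = 1/9, sgn +1
4πI² = N·(3j₀)²·(3jₘ)² = 1/1
I = +1·√(1/4π) = 0.28209479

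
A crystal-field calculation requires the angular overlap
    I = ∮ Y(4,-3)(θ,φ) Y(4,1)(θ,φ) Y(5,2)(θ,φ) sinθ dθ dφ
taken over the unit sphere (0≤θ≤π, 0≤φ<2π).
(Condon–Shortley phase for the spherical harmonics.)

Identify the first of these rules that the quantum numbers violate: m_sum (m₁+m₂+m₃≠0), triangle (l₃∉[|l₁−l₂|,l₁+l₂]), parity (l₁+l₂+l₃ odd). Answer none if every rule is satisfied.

parity

Σmᵢ = 0  ✓
l₃∈[|l₁−l₂|,l₁+l₂]=[0,8], have l₃=5  ✓
Σlᵢ = 13 ⇒ odd  ✗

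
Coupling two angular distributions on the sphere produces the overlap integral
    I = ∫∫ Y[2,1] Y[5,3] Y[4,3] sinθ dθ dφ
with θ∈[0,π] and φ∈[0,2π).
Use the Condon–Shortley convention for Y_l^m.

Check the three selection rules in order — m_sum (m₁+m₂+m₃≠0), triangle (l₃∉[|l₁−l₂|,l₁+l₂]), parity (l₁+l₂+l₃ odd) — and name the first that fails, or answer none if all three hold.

Σmᵢ = 7  ✗
l₃∈[|l₁−l₂|,l₁+l₂]=[3,7], have l₃=4
Σlᵢ = 11 ⇒ odd

m_sum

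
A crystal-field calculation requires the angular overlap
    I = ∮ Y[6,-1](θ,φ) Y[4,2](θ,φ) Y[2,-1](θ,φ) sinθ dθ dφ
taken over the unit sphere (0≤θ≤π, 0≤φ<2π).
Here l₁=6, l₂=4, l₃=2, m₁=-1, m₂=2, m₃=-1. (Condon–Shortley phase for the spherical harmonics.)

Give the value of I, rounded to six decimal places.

m-sum 0 ✓  L=12 even ✓  2≤2≤10 ✓
Π(2lᵢ+1) = 13×9×5 = 585
triangle coeff Δ(6,4,2) = 1/6435
Σ_t [4,4]: t=4:+1/2304 = 1/2304
(3j)²=5/143 [(6 4 2; 0 0 0)], sign=+1
Σ_t [6,6]: t=6:+1/8640 = 1/8640
(3j)²=14/1287 [(6 4 2; -1 2 -1)], sign=-1
⇒ 4πI² = 350/1573
I = (-1)√(350/1573/(4π)) = -0.13306527

-0.133065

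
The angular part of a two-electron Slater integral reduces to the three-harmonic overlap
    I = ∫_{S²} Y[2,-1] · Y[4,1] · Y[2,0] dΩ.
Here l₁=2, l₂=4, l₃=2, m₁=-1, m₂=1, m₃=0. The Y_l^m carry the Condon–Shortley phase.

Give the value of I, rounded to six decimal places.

-0.220728

m-sum 0 ✓  L=8 even ✓  2≤2≤6 ✓
Π(2lᵢ+1) = 5×9×5 = 225
triangle coeff Δ(2,4,2) = 1/630
Σ_t [2,2]: t=2:+1/16 = 1/16
(3j)²=2/35 [(2 4 2; 0 0 0)], sign=+1
Σ_t [3,3]: t=3:−1/24 = -1/24
(3j)²=1/21 [(2 4 2; -1 1 0)], sign=-1
⇒ 4πI² = 30/49
I = (-1)√(30/49/(4π)) = -0.22072812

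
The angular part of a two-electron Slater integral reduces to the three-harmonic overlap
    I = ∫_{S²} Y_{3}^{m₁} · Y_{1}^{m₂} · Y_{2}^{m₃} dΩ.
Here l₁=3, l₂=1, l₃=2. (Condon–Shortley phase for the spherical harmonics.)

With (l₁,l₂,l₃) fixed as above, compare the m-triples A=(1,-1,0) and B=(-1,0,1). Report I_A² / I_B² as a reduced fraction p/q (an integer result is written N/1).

Same 3,1,2: normalisation and zero-m 3j drop out of the ratio.
A: Δ: 2! 4! 0! / 7! → 1/105; sum: t=0:+1/8 = 1/8; 3j²(3 1 2; 1 -1 0) = Δ·Π!·Σ² = 2/35  (sign +1)
B: Δ: 2! 4! 0! / 7! → 1/105; sum: t=1:−1/6 = -1/6; 3j²(3 1 2; -1 0 1) = Δ·Π!·Σ² = 8/105  (sign +1)
I_A²/I_B² = (2/35)/(8/105) = 3/4

3/4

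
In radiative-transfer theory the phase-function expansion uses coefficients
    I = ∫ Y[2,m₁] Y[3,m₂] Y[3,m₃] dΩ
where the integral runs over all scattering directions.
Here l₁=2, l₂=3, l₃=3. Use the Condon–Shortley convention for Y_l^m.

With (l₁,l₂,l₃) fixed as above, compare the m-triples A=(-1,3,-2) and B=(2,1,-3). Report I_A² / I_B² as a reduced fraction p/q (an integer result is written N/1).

Same 2,3,3: normalisation and zero-m 3j drop out of the ratio.
A: Δ: 2! 2! 4! / 9! → 1/3780; sum: t=2:+1/48 = 1/48; 3j²(2 3 3; -1 3 -2) = Δ·Π!·Σ² = 5/84  (sign -1)
B: Δ: 2! 2! 4! / 9! → 1/3780; sum: t=0:+1/96 = 1/96; 3j²(2 3 3; 2 1 -3) = Δ·Π!·Σ² = 1/42  (sign +1)
I_A²/I_B² = (5/84)/(1/42) = 5/2

5/2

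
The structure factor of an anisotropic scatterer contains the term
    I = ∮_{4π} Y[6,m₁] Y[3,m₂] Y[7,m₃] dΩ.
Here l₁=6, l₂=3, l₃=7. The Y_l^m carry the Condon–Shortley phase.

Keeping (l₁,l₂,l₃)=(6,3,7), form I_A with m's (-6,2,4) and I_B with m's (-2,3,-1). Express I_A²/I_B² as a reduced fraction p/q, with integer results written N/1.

121/490

l's match ⇒ only the (l;m) 3-j factors differ between A and B.
A: triangle coeff Δ(6,3,7) = 1/2042040; Σ_t [2,2]: t=2:+1/43545600 = 1/43545600; (3j)²=11/3094 [(6 3 7; -6 2 4)], sign=-1
B: triangle coeff Δ(6,3,7) = 1/2042040; Σ_t [2,2]: t=2:+1/829440 = 1/829440; (3j)²=35/2431 [(6 3 7; -2 3 -1)], sign=+1
I_A²/I_B² = (11/3094)/(35/2431) = 121/490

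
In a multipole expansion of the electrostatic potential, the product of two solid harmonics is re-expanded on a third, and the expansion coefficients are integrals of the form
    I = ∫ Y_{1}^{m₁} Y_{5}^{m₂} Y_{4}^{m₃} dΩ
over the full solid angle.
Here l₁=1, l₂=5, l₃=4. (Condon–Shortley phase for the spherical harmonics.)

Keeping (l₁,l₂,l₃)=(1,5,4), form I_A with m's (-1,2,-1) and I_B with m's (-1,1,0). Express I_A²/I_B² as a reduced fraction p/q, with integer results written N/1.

7/5

Shared (l₁,l₂,l₃)=(1,5,4): N and (l;000)² cancel in I_A²/I_B².
A: Δ = 2!·0!·8!/11! = 1/495; Racah Σ t=2..2: t=2:+1/1440 = 1/1440; ⇒ 3j(1 5 4; -1 2 -1)² = 7/165, sgn -1
B: Δ = 2!·0!·8!/11! = 1/495; Racah Σ t=2..2: t=2:+1/1152 = 1/1152; ⇒ 3j(1 5 4; -1 1 0)² = 1/33, sgn +1
I_A²/I_B² = (7/165)/(1/33) = 7/5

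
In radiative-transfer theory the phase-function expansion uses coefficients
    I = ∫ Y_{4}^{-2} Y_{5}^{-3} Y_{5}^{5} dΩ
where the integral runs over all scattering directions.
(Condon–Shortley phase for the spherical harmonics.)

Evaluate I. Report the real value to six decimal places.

-0.184127

Checks pass: Σm=0; 14 even; l₃=5∈[1,9].
(2·4+1)(2·5+1)(2·5+1) = 1089
Δ: 4! 4! 6! / 15! → 1/3153150
sum: t=0:+1/69120 t=1:−1/1728 t=2:+1/576 t=3:−1/1728 t=4:+1/69120 = 7/11520
3j²(4 5 5; 0 0 0) = Δ·Π!·Σ² = 2/143  (sign -1)
sum: t=2:+1/69120 = 1/69120
3j²(4 5 5; -2 -3 5) = Δ·Π!·Σ² = 4/143  (sign +1)
combine: 4πI² = 1089·2/143·4/143 = 72/169
take √, sign -1: I = -0.18412721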